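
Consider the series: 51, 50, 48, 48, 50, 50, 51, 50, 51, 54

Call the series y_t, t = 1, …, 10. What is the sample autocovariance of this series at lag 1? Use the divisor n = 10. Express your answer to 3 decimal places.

0.851

Mean ȳ = (51 + 50 + 48 + 48 + 50 + 50 + 51 + 50 + 51 + 54)/10 = 50.3000
Σ_{t=1}^{9}(y_t−ȳ)(y_{t+1}−ȳ) = 8.5100
γ_1 = 8.5100 / 10 = 0.851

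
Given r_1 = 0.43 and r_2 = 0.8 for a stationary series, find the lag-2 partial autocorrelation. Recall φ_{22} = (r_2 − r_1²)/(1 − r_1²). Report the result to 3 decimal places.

φ_{22} = (r_2 − r_1²) / (1 − r_1²)
r_1² = (0.43)² = 0.1849
Numerator = 0.8 − 0.1849 = 0.6151; denominator = 1 − 0.1849 = 0.8151
φ_{22} = 0.6151 / 0.8151 = 0.755

0.755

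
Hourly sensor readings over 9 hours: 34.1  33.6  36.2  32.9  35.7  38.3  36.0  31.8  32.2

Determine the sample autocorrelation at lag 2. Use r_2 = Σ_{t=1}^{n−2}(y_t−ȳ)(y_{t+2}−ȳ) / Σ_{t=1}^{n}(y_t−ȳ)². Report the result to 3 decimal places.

Mean ȳ = (34.1 + 33.6 + 36.2 + 32.9 + 35.7 + 38.3 + 36.0 + 31.8 + 32.2)/9 = 34.5333
Numerator Σ_{t=1}^{7}(y_t−ȳ)(y_{t+2}−ȳ) = -15.4122
Denominator Σ(y_t−ȳ)² = 37.1200
r_2 = -15.4122 / 37.1200 = -0.415

-0.415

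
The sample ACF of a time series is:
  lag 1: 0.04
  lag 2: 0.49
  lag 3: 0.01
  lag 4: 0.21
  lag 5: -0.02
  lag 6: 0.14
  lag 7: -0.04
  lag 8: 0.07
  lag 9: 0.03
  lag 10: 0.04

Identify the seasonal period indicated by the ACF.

The largest autocorrelation is r_2 = 0.49, with a weaker echo at lag 4 (0.21); the remaining lags stay at or below 0.14.
The dominant spike at lag 2 indicates a seasonal period of 2.

2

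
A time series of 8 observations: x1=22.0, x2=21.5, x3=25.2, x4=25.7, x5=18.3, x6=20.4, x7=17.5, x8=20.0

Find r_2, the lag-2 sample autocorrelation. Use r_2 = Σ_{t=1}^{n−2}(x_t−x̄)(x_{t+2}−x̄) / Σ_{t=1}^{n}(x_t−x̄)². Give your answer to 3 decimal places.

Mean x̄ = (22.0 + 21.5 + 25.2 + 25.7 + 18.3 + 20.4 + 17.5 + 20.0)/8 = 21.3250
Σ(x_t−x̄)(x_{t+2}−x̄) = (2.6156) + (0.7656) + (-11.7219) + (-4.0469) + (11.5706) + (1.2256) = 0.4088
Denominator Σ(x_t−x̄)² = 61.0350
r_2 = 0.4088 / 61.0350 = 0.007

0.007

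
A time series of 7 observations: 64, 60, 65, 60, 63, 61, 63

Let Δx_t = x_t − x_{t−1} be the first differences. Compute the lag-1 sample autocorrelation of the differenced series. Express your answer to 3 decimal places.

-0.843

First differences Δx: -4, 5, -5, 3, -2, 2
Mean of differences = -0.1667
Numerator Σ(Δx_t−Δx̄)(Δx_{t+1}−Δx̄) = -69.8611
Denominator Σ(Δx_t−Δx̄)² = 82.8333
r_1(Δx) = -69.8611 / 82.8333 = -0.843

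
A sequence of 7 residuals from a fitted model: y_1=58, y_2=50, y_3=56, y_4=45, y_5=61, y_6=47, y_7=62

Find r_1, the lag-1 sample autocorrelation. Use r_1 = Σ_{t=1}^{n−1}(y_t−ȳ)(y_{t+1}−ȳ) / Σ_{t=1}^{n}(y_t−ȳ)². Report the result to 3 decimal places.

-0.748

Mean ȳ = (58 + 50 + 56 + 45 + 61 + 47 + 62)/7 = 54.1429
Σ(y_t−ȳ)(y_{t+1}−ȳ) = (-15.9796) + (-7.6939) + (-16.9796) + (-62.6939) + (-48.9796) + (-56.1224) = -208.4490
Denominator Σ(y_t−ȳ)² = 278.8571
r_1 = -208.4490 / 278.8571 = -0.748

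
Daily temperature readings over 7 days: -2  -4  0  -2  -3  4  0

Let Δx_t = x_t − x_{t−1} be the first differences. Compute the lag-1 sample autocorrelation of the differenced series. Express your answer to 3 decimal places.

-0.580

First differences Δx: -2, 4, -2, -1, 7, -4
Mean of differences = 0.3333
Numerator Σ(Δx_t−Δx̄)(Δx_{t+1}−Δx̄) = -51.7778
Denominator Σ(Δx_t−Δx̄)² = 89.3333
r_1(Δx) = -51.7778 / 89.3333 = -0.580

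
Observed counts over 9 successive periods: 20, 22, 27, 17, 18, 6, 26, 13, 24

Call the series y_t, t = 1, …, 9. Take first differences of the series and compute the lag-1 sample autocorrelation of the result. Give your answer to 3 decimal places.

-0.728

First differences Δy: 2, 5, -10, 1, -12, 20, -13, 11
Mean of differences = 0.5000
Numerator Σ(Δy_t−Δȳ)(Δy_{t+1}−Δȳ) = -700.7500
Denominator Σ(Δy_t−Δȳ)² = 962.0000
r_1(Δy) = -700.7500 / 962.0000 = -0.728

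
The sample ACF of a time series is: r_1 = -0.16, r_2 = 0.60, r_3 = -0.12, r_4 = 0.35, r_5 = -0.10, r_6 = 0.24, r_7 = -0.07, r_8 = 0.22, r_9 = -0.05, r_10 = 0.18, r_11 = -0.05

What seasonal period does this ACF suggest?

2

The largest autocorrelation is r_2 = 0.60, with weaker echoes at lags 4 (0.35), 6 (0.24), 8 (0.22) and 10 (0.18); the remaining lags stay at or below -0.05.
The dominant spike at lag 2 indicates a seasonal period of 2.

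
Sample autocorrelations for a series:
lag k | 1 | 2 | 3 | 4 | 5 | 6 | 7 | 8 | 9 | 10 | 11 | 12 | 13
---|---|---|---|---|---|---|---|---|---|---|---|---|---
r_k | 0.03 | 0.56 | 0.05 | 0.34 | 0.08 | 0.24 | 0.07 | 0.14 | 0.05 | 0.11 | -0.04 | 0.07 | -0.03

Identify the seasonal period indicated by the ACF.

2

The largest autocorrelation is r_2 = 0.56, with weaker echoes at lags 4 (0.34) and 6 (0.24); the remaining lags stay at or below 0.14.
The dominant spike at lag 2 indicates a seasonal period of 2.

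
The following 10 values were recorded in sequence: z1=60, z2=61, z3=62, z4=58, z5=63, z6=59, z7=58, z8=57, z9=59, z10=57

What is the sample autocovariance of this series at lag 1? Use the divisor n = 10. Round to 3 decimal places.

Mean z̄ = (60 + 61 + 62 + 58 + 63 + 59 + 58 + 57 + 59 + 57)/10 = 59.4000
Σ_{t=1}^{9}(z_t−z̄)(z_{t+1}−z̄) = 0.8400
γ_1 = 0.8400 / 10 = 0.084

0.084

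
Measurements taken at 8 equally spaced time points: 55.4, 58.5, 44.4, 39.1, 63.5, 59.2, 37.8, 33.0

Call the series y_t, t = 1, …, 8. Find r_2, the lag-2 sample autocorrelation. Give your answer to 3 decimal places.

-0.651

Mean ȳ = (55.4 + 58.5 + 44.4 + 39.1 + 63.5 + 59.2 + 37.8 + 33.0)/8 = 48.8625
Deviations from mean: 6.5375, 9.6375, -4.4625, -9.7625, 14.6375, 10.3375, -11.0625, -15.8625
Σ(y_t−ȳ)(y_{t+2}−ȳ) = (-29.1736) + (-94.0861) + (-65.3198) + (-100.9198) + (-161.9273) + (-163.9786) = -615.4053
Denominator Σ(y_t−ȳ)² = 945.9588
r_2 = -615.4053 / 945.9588 = -0.651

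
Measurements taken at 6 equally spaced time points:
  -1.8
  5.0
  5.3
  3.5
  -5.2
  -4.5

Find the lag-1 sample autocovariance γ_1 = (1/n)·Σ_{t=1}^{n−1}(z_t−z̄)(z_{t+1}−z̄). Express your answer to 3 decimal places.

6.301

Mean z̄ = (-1.8 + 5.0 + 5.3 + 3.5 − 5.2 − 4.5)/6 = 0.3833
Σ_{t=1}^{5}(z_t−z̄)(z_{t+1}−z̄) = 37.8064
γ_1 = 37.8064 / 6 = 6.301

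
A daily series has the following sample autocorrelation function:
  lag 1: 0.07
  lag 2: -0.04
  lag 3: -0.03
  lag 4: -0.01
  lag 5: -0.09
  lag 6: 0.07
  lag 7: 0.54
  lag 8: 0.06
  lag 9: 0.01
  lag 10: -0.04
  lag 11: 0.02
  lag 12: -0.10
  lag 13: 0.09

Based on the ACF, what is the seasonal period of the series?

7

The largest autocorrelation is r_7 = 0.54; the remaining lags stay at or below 0.09.
The dominant spike at lag 7 indicates a seasonal period of 7.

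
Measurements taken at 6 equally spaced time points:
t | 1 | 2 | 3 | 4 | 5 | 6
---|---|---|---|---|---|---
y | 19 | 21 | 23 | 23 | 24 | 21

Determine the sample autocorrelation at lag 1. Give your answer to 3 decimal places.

0.206

Mean ȳ = (19 + 21 + 23 + 23 + 24 + 21)/6 = 21.8333
Σ(y_t−ȳ)(y_{t+1}−ȳ) = (2.3611) + (-0.9722) + (1.3611) + (2.5278) + (-1.8056) = 3.4722
Denominator Σ(y_t−ȳ)² = 16.8333
r_1 = 3.4722 / 16.8333 = 0.206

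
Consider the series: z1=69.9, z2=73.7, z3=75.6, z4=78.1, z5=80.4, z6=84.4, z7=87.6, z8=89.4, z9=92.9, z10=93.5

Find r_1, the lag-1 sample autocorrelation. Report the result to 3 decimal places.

0.714

Mean z̄ = (69.9 + 73.7 + 75.6 + 78.1 + 80.4 + 84.4 + 87.6 + 89.4 + 92.9 + 93.5)/10 = 82.5500
Numerator Σ_{t=1}^{9}(z_t−z̄)(z_{t+1}−z̄) = 438.1425
Denominator Σ(z_t−z̄)² = 613.9450
r_1 = 438.1425 / 613.9450 = 0.714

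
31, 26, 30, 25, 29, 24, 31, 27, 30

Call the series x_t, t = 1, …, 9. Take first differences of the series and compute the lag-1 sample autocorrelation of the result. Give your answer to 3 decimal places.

-0.856

First differences Δx: -5, 4, -5, 4, -5, 7, -4, 3
Mean of differences = -0.1250
Numerator Σ(Δx_t−Δx̄)(Δx_{t+1}−Δx̄) = -154.8906
Denominator Σ(Δx_t−Δx̄)² = 180.8750
r_1(Δx) = -154.8906 / 180.8750 = -0.856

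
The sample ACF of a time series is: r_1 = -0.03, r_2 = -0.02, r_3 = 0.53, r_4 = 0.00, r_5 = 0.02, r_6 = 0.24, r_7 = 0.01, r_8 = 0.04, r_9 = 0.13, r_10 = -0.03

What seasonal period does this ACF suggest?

3

The largest autocorrelation is r_3 = 0.53, with a weaker echo at lag 6 (0.24); the remaining lags stay at or below 0.13.
The dominant spike at lag 3 indicates a seasonal period of 3.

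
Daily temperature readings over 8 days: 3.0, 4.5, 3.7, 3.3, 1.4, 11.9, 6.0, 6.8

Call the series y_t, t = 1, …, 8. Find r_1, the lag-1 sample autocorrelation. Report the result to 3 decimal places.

-0.085

Mean ȳ = (3.0 + 4.5 + 3.7 + 3.3 + 1.4 + 11.9 + 6.0 + 6.8)/8 = 5.0750
Deviations from mean: -2.0750, -0.5750, -1.3750, -1.7750, -3.6750, 6.8250, 0.9250, 1.7250
Numerator Σ_{t=1}^{7}(y_t−ȳ)(y_{t+1}−ȳ) = -6.2256
Denominator Σ(y_t−ȳ)² = 73.5950
r_1 = -6.2256 / 73.5950 = -0.085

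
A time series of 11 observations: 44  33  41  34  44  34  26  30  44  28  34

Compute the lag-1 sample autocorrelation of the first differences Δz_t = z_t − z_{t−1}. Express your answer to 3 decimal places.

First differences Δz: -11, 8, -7, 10, -10, -8, 4, 14, -16, 6
Mean of differences = -1.0000
Numerator Σ(Δz_t−Δz̄)(Δz_{t+1}−Δz̄) = -536.0000
Denominator Σ(Δz_t−Δz̄)² = 992.0000
r_1(Δz) = -536.0000 / 992.0000 = -0.540

-0.540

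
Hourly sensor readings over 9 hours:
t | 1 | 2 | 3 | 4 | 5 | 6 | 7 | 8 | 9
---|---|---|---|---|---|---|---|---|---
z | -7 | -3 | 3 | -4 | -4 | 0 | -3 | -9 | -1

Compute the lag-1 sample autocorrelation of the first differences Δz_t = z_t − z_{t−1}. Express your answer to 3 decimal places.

-0.253

First differences Δz: 4, 6, -7, 0, 4, -3, -6, 8
Mean of differences = 0.7500
Numerator Σ(Δz_t−Δz̄)(Δz_{t+1}−Δz̄) = -56.0625
Denominator Σ(Δz_t−Δz̄)² = 221.5000
r_1(Δz) = -56.0625 / 221.5000 = -0.253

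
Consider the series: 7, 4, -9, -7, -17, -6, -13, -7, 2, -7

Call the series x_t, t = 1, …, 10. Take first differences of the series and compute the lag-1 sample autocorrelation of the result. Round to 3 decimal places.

-0.427

First differences Δx: -3, -13, 2, -10, 11, -7, 6, 9, -9
Mean of differences = -1.5556
Numerator Σ(Δx_t−Δx̄)(Δx_{t+1}−Δx̄) = -268.5309
Denominator Σ(Δx_t−Δx̄)² = 628.2222
r_1(Δx) = -268.5309 / 628.2222 = -0.427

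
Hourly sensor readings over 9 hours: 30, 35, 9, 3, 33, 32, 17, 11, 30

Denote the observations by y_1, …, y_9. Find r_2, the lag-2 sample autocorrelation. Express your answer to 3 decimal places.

-0.742

Mean ȳ = (30 + 35 + 9 + 3 + 33 + 32 + 17 + 11 + 30)/9 = 22.2222
Σ(y_t−ȳ)(y_{t+2}−ȳ) = (-102.8395) + (-245.6173) + (-142.5062) + (-187.9506) + (-56.2840) + (-109.7284) + (-40.6173) = -885.5432
Denominator Σ(y_t−ȳ)² = 1193.5556
r_2 = -885.5432 / 1193.5556 = -0.742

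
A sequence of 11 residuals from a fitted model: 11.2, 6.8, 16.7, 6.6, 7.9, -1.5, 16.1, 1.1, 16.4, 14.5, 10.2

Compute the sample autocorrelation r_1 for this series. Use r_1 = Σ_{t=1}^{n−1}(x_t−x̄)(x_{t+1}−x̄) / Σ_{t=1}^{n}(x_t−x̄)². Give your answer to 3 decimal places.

Mean x̄ = (11.2 + 6.8 + 16.7 + 6.6 + 7.9 − 1.5 + 16.1 + 1.1 + 16.4 + 14.5 + 10.2)/11 = 9.6364
Numerator Σ_{t=1}^{10}(x_t−x̄)(x_{t+1}−x̄) = -170.5659
Denominator Σ(x_t−x̄)² = 381.0055
r_1 = -170.5659 / 381.0055 = -0.448

-0.448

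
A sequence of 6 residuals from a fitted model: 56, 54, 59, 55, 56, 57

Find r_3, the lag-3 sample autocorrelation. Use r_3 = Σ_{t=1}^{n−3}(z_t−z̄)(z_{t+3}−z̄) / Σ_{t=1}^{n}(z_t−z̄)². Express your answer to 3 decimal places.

Mean z̄ = (56 + 54 + 59 + 55 + 56 + 57)/6 = 56.1667
Deviations from mean: -0.1667, -2.1667, 2.8333, -1.1667, -0.1667, 0.8333
Numerator Σ_{t=1}^{3}(z_t−z̄)(z_{t+3}−z̄) = 2.9167
Denominator Σ(z_t−z̄)² = 14.8333
r_3 = 2.9167 / 14.8333 = 0.197

0.197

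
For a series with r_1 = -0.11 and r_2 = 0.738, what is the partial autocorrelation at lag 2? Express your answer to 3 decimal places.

φ_{22} = (r_2 − r_1²) / (1 − r_1²)
r_1² = (-0.11)² = 0.0121
Numerator = 0.738 − 0.0121 = 0.7259; denominator = 1 − 0.0121 = 0.9879
φ_{22} = 0.7259 / 0.9879 = 0.735

0.735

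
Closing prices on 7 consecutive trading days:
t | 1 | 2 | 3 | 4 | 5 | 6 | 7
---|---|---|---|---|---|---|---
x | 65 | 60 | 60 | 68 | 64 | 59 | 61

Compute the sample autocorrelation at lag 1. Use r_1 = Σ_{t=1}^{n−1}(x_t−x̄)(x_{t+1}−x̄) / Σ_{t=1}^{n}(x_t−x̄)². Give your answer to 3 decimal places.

-0.085

Mean x̄ = (65 + 60 + 60 + 68 + 64 + 59 + 61)/7 = 62.4286
Deviations from mean: 2.5714, -2.4286, -2.4286, 5.5714, 1.5714, -3.4286, -1.4286
Numerator Σ_{t=1}^{6}(x_t−x̄)(x_{t+1}−x̄) = -5.6122
Denominator Σ(x_t−x̄)² = 65.7143
r_1 = -5.6122 / 65.7143 = -0.085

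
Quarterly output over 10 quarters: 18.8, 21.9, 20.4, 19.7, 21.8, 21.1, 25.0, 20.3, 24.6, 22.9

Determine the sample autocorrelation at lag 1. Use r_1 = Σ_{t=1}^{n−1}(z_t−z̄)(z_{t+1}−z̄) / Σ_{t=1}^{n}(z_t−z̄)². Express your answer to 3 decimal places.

-0.151

Mean z̄ = (18.8 + 21.9 + 20.4 + 19.7 + 21.8 + 21.1 + 25.0 + 20.3 + 24.6 + 22.9)/10 = 21.6500
Numerator Σ_{t=1}^{9}(z_t−z̄)(z_{t+1}−z̄) = -5.6225
Denominator Σ(z_t−z̄)² = 37.1850
r_1 = -5.6225 / 37.1850 = -0.151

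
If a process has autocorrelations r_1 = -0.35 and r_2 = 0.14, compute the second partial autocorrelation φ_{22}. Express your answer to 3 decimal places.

φ_{22} = (r_2 − r_1²) / (1 − r_1²)
r_1² = (-0.35)² = 0.1225
Numerator = 0.14 − 0.1225 = 0.0175; denominator = 1 − 0.1225 = 0.8775
φ_{22} = 0.0175 / 0.8775 = 0.020

0.020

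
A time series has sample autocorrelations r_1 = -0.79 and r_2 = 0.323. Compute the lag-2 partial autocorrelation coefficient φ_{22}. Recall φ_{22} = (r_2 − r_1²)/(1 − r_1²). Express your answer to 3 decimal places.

φ_{22} = (r_2 − r_1²) / (1 − r_1²)
r_1² = (-0.79)² = 0.6241
Numerator = 0.323 − 0.6241 = -0.3011; denominator = 1 − 0.6241 = 0.3759
φ_{22} = -0.3011 / 0.3759 = -0.801

-0.801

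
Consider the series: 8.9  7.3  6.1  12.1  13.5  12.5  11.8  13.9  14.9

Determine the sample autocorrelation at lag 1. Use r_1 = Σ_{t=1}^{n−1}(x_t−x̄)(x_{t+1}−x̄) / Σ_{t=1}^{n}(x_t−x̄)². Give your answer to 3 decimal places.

Mean x̄ = (8.9 + 7.3 + 6.1 + 12.1 + 13.5 + 12.5 + 11.8 + 13.9 + 14.9)/9 = 11.2222
Numerator Σ_{t=1}^{8}(x_t−x̄)(x_{t+1}−x̄) = 41.7462
Denominator Σ(x_t−x̄)² = 75.6356
r_1 = 41.7462 / 75.6356 = 0.552

0.552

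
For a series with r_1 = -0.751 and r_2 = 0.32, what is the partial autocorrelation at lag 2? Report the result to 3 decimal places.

φ_{22} = (r_2 − r_1²) / (1 − r_1²)
r_1² = (-0.751)² = 0.564001
Numerator = 0.32 − 0.5640 = -0.2440; denominator = 1 − 0.5640 = 0.4360
φ_{22} = -0.2440 / 0.4360 = -0.560

-0.560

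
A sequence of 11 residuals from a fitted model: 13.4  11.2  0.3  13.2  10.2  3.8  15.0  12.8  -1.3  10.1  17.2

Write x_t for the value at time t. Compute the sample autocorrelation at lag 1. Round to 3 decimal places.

Mean x̄ = (13.4 + 11.2 + 0.3 + 13.2 + 10.2 + 3.8 + 15.0 + 12.8 − 1.3 + 10.1 + 17.2)/11 = 9.6273
Numerator Σ_{t=1}^{10}(x_t−x̄)(x_{t+1}−x̄) = -93.8680
Denominator Σ(x_t−x̄)² = 366.6618
r_1 = -93.8680 / 366.6618 = -0.256

-0.256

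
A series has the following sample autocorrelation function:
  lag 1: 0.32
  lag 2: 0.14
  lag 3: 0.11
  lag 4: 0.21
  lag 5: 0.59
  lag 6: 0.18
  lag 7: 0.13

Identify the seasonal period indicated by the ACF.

The largest autocorrelation is r_5 = 0.59; the remaining lags stay at or below 0.32. The elevated value at lag 1 (0.32), dropping to 0.14 at lag 2, reflects decaying short-term dependence rather than seasonality.
The dominant spike at lag 5 indicates a seasonal period of 5.

5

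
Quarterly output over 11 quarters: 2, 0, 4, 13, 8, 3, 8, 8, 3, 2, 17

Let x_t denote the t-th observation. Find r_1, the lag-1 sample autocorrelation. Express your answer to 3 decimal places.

-0.034

Mean x̄ = (2 + 0 + 4 + 13 + 8 + 3 + 8 + 8 + 3 + 2 + 17)/11 = 6.1818
Numerator Σ_{t=1}^{10}(x_t−x̄)(x_{t+1}−x̄) = -9.1240
Denominator Σ(x_t−x̄)² = 271.6364
r_1 = -9.1240 / 271.6364 = -0.034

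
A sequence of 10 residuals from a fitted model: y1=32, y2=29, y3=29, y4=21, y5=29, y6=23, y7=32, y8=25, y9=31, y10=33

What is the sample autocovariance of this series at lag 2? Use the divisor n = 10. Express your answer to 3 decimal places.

5.228

Mean ȳ = (32 + 29 + 29 + 21 + 29 + 23 + 32 + 25 + 31 + 33)/10 = 28.4000
Σ_{t=1}^{8}(y_t−ȳ)(y_{t+2}−ȳ) = 52.2800
γ_2 = 52.2800 / 10 = 5.228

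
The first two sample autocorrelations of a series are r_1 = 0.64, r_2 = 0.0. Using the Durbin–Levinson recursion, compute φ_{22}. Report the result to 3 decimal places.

-0.694

φ_{22} = (r_2 − r_1²) / (1 − r_1²)
r_1² = (0.64)² = 0.4096
Numerator = 0.0 − 0.4096 = -0.4096; denominator = 1 − 0.4096 = 0.5904
φ_{22} = -0.4096 / 0.5904 = -0.694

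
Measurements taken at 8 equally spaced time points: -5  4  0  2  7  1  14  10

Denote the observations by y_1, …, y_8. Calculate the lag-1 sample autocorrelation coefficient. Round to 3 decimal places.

0.088

Mean ȳ = (-5 + 4 + 0 + 2 + 7 + 1 + 14 + 10)/8 = 4.1250
Deviations from mean: -9.1250, -0.1250, -4.1250, -2.1250, 2.8750, -3.1250, 9.8750, 5.8750
Σ(y_t−ȳ)(y_{t+1}−ȳ) = (1.1406) + (0.5156) + (8.7656) + (-6.1094) + (-8.9844) + (-30.8594) + (58.0156) = 22.4844
Denominator Σ(y_t−ȳ)² = 254.8750
r_1 = 22.4844 / 254.8750 = 0.088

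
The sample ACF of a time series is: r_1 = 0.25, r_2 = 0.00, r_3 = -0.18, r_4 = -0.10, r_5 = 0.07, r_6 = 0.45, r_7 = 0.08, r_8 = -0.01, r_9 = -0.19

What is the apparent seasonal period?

6

The largest autocorrelation is r_6 = 0.45; the remaining lags stay at or below 0.25. The elevated value at lag 1 (0.25), dropping to 0.00 at lag 2, reflects decaying short-term dependence rather than seasonality.
The dominant spike at lag 6 indicates a seasonal period of 6.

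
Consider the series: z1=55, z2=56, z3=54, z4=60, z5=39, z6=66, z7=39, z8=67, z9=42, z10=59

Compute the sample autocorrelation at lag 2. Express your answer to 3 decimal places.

0.731

Mean z̄ = (55 + 56 + 54 + 60 + 39 + 66 + 39 + 67 + 42 + 59)/10 = 53.7000
Numerator Σ_{t=1}^{8}(z_t−z̄)(z_{t+2}−z̄) = 710.1200
Denominator Σ(z_t−z̄)² = 972.1000
r_2 = 710.1200 / 972.1000 = 0.731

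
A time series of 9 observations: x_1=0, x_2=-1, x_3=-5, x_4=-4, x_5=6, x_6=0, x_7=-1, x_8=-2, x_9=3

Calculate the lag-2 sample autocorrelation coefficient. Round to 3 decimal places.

Mean x̄ = (0 − 1 − 5 − 4 + 6 + 0 − 1 − 2 + 3)/9 = -0.4444
Numerator Σ_{t=1}^{7}(x_t−x̄)(x_{t+2}−x̄) = -37.1728
Denominator Σ(x_t−x̄)² = 90.2222
r_2 = -37.1728 / 90.2222 = -0.412

-0.412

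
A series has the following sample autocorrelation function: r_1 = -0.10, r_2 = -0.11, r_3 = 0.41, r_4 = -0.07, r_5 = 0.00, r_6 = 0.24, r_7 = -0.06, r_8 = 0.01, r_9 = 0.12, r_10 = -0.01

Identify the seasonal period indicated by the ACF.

3

The largest autocorrelation is r_3 = 0.41, with a weaker echo at lag 6 (0.24); the remaining lags stay at or below 0.12.
The dominant spike at lag 3 indicates a seasonal period of 3.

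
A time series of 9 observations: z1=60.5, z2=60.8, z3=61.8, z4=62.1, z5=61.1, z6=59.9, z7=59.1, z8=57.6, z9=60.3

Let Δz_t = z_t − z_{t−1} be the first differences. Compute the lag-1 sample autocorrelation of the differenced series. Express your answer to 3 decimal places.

-0.034

First differences Δz: 0.3, 1.0, 0.3, -1.0, -1.2, -0.8, -1.5, 2.7
Mean of differences = -0.0250
Numerator Σ(Δz_t−Δz̄)(Δz_{t+1}−Δz̄) = -0.4706
Denominator Σ(Δz_t−Δz̄)² = 13.7950
r_1(Δz) = -0.4706 / 13.7950 = -0.034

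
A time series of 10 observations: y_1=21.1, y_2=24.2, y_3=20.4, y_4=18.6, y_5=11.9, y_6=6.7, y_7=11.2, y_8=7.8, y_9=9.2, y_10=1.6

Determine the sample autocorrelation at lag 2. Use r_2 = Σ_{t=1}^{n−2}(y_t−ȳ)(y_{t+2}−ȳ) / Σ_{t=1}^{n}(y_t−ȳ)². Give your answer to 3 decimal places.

0.367

Mean ȳ = (21.1 + 24.2 + 20.4 + 18.6 + 11.9 + 6.7 + 11.2 + 7.8 + 9.2 + 1.6)/10 = 13.2700
Numerator Σ_{t=1}^{8}(y_t−ȳ)(y_{t+2}−ȳ) = 180.3322
Denominator Σ(y_t−ȳ)² = 492.0210
r_2 = 180.3322 / 492.0210 = 0.367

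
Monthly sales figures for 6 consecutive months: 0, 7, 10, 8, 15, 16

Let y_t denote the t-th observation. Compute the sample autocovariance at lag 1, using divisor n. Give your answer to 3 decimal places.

8.259

Mean ȳ = (0 + 7 + 10 + 8 + 15 + 16)/6 = 9.3333
Σ_{t=1}^{5}(y_t−ȳ)(y_{t+1}−ȳ) = 49.5556
γ_1 = 49.5556 / 6 = 8.259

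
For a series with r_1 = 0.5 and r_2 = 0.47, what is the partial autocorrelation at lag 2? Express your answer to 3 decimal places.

φ_{22} = (r_2 − r_1²) / (1 − r_1²)
r_1² = (0.5)² = 0.25
Numerator = 0.47 − 0.2500 = 0.2200; denominator = 1 − 0.2500 = 0.7500
φ_{22} = 0.2200 / 0.7500 = 0.293

0.293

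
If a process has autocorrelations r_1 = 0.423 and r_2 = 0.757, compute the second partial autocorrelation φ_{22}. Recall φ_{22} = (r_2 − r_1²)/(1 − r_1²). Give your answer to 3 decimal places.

0.704

φ_{22} = (r_2 − r_1²) / (1 − r_1²)
r_1² = (0.423)² = 0.178929
Numerator = 0.757 − 0.1789 = 0.5781; denominator = 1 − 0.1789 = 0.8211
φ_{22} = 0.5781 / 0.8211 = 0.704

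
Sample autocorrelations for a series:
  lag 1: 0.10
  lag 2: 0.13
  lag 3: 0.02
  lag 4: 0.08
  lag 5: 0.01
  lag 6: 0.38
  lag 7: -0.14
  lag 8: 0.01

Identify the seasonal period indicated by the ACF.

6

The largest autocorrelation is r_6 = 0.38; the remaining lags stay at or below 0.13.
The dominant spike at lag 6 indicates a seasonal period of 6.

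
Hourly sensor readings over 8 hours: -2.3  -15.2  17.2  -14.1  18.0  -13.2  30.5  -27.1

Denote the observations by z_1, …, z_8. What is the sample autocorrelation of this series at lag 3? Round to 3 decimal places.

-0.479

Mean z̄ = (-2.3 − 15.2 + 17.2 − 14.1 + 18.0 − 13.2 + 30.5 − 27.1)/8 = -0.7750
Deviations from mean: -1.5250, -14.4250, 17.9750, -13.3250, 18.7750, -12.4250, 31.2750, -26.3250
Numerator Σ_{t=1}^{5}(z_t−z̄)(z_{t+3}−z̄) = -1384.8394
Denominator Σ(z_t−z̄)² = 2889.0750
r_3 = -1384.8394 / 2889.0750 = -0.479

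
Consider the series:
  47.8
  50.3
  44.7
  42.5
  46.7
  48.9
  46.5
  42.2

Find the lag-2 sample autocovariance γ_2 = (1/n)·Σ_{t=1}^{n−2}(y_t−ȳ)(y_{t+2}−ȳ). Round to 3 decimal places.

Mean ȳ = (47.8 + 50.3 + 44.7 + 42.5 + 46.7 + 48.9 + 46.5 + 42.2)/8 = 46.2000
Σ_{t=1}^{6}(y_t−ȳ)(y_{t+2}−ȳ) = -38.9600
γ_2 = -38.9600 / 8 = -4.870

-4.870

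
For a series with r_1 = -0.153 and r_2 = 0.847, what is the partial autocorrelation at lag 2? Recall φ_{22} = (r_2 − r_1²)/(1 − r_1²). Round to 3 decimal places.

φ_{22} = (r_2 − r_1²) / (1 − r_1²)
r_1² = (-0.153)² = 0.023409
Numerator = 0.847 − 0.0234 = 0.8236; denominator = 1 − 0.0234 = 0.9766
φ_{22} = 0.8236 / 0.9766 = 0.843

0.843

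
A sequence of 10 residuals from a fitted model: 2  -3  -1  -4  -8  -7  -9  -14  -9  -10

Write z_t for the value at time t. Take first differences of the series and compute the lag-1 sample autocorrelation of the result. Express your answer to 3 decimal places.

-0.423

First differences Δz: -5, 2, -3, -4, 1, -2, -5, 5, -1
Mean of differences = -1.3333
Numerator Σ(Δz_t−Δz̄)(Δz_{t+1}−Δz̄) = -39.7778
Denominator Σ(Δz_t−Δz̄)² = 94.0000
r_1(Δz) = -39.7778 / 94.0000 = -0.423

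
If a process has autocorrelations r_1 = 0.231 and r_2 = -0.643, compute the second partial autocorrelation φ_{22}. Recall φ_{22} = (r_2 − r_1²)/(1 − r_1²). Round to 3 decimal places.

-0.736

φ_{22} = (r_2 − r_1²) / (1 − r_1²)
r_1² = (0.231)² = 0.053361
Numerator = -0.643 − 0.0534 = -0.6964; denominator = 1 − 0.0534 = 0.9466
φ_{22} = -0.6964 / 0.9466 = -0.736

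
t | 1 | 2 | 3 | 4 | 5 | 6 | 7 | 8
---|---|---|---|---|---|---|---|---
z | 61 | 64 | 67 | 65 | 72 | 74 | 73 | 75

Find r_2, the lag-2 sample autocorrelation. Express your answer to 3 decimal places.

0.268

Mean z̄ = (61 + 64 + 67 + 65 + 72 + 74 + 73 + 75)/8 = 68.8750
Deviations from mean: -7.8750, -4.8750, -1.8750, -3.8750, 3.1250, 5.1250, 4.1250, 6.1250
Numerator Σ_{t=1}^{6}(z_t−z̄)(z_{t+2}−z̄) = 52.2188
Denominator Σ(z_t−z̄)² = 194.8750
r_2 = 52.2188 / 194.8750 = 0.268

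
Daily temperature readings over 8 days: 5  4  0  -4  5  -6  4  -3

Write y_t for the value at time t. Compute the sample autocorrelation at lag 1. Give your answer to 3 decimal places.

Mean ȳ = (5 + 4 + 0 − 4 + 5 − 6 + 4 − 3)/8 = 0.6250
Deviations from mean: 4.3750, 3.3750, -0.6250, -4.6250, 4.3750, -6.6250, 3.3750, -3.6250
Σ(y_t−ȳ)(y_{t+1}−ȳ) = (14.7656) + (-2.1094) + (2.8906) + (-20.2344) + (-28.9844) + (-22.3594) + (-12.2344) = -68.2656
Denominator Σ(y_t−ȳ)² = 139.8750
r_1 = -68.2656 / 139.8750 = -0.488

-0.488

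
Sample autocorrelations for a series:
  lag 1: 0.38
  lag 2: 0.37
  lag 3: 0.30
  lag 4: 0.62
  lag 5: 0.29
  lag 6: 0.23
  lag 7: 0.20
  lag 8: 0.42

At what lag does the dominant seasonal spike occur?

4

The largest autocorrelation is r_4 = 0.62, with a weaker echo at lag 8 (0.42); the remaining lags stay at or below 0.38. The elevated value at lag 1 (0.38), dropping to 0.37 at lag 2, reflects decaying short-term dependence rather than seasonality.
The dominant spike at lag 4 indicates a seasonal period of 4.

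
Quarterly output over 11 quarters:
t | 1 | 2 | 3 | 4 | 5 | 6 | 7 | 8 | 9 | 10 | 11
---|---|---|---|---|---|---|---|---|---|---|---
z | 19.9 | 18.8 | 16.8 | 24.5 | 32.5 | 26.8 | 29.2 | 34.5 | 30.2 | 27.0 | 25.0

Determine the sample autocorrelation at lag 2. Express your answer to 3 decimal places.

Mean z̄ = (19.9 + 18.8 + 16.8 + 24.5 + 32.5 + 26.8 + 29.2 + 34.5 + 30.2 + 27.0 + 25.0)/11 = 25.9273
Numerator Σ_{t=1}^{9}(z_t−z̄)(z_{t+2}−z̄) = 52.1585
Denominator Σ(z_t−z̄)² = 320.9018
r_2 = 52.1585 / 320.9018 = 0.163

0.163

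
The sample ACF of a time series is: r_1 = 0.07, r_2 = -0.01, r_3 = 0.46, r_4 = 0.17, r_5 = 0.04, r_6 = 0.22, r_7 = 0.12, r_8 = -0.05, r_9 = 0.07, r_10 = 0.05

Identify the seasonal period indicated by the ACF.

3

The largest autocorrelation is r_3 = 0.46, with a weaker echo at lag 6 (0.22); the remaining lags stay at or below 0.17.
The dominant spike at lag 3 indicates a seasonal period of 3.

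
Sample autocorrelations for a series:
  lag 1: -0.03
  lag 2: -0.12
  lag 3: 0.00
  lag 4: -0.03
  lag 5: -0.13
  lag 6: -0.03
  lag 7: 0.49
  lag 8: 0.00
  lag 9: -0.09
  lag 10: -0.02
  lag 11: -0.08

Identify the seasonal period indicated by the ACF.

The largest autocorrelation is r_7 = 0.49; the remaining lags stay at or below 0.00.
The dominant spike at lag 7 indicates a seasonal period of 7.

7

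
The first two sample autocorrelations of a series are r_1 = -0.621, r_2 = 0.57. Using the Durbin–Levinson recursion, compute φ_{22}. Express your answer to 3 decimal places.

φ_{22} = (r_2 − r_1²) / (1 − r_1²)
r_1² = (-0.621)² = 0.385641
Numerator = 0.57 − 0.3856 = 0.1844; denominator = 1 − 0.3856 = 0.6144
φ_{22} = 0.1844 / 0.6144 = 0.300

0.300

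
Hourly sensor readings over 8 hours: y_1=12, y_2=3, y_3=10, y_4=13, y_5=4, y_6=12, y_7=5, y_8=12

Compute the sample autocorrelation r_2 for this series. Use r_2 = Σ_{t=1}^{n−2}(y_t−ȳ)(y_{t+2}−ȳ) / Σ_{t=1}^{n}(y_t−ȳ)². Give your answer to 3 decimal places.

0.127

Mean ȳ = (12 + 3 + 10 + 13 + 4 + 12 + 5 + 12)/8 = 8.8750
Deviations from mean: 3.1250, -5.8750, 1.1250, 4.1250, -4.8750, 3.1250, -3.8750, 3.1250
Numerator Σ_{t=1}^{6}(y_t−ȳ)(y_{t+2}−ȳ) = 15.3438
Denominator Σ(y_t−ȳ)² = 120.8750
r_2 = 15.3438 / 120.8750 = 0.127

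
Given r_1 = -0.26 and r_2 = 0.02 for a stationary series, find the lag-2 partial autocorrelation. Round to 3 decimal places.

φ_{22} = (r_2 − r_1²) / (1 − r_1²)
r_1² = (-0.26)² = 0.0676
Numerator = 0.02 − 0.0676 = -0.0476; denominator = 1 − 0.0676 = 0.9324
φ_{22} = -0.0476 / 0.9324 = -0.051

-0.051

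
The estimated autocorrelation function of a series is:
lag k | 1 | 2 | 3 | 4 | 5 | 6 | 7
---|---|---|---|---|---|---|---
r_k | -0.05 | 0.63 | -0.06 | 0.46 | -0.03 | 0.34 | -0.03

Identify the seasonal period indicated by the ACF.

2

The largest autocorrelation is r_2 = 0.63, with weaker echoes at lags 4 (0.46) and 6 (0.34); the remaining lags stay at or below -0.03.
The dominant spike at lag 2 indicates a seasonal period of 2.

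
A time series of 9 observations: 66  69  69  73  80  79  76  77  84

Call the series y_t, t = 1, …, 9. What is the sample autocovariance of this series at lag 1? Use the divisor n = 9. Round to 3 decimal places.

15.056

Mean ȳ = (66 + 69 + 69 + 73 + 80 + 79 + 76 + 77 + 84)/9 = 74.7778
Σ_{t=1}^{8}(y_t−ȳ)(y_{t+1}−ȳ) = 135.5062
γ_1 = 135.5062 / 9 = 15.056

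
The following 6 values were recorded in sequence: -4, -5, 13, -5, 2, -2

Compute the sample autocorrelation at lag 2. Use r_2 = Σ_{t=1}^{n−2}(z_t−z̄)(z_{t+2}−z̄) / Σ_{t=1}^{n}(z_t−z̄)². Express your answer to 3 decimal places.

Mean z̄ = (-4 − 5 + 13 − 5 + 2 − 2)/6 = -0.1667
Deviations from mean: -3.8333, -4.8333, 13.1667, -4.8333, 2.1667, -1.8333
Σ(z_t−z̄)(z_{t+2}−z̄) = (-50.4722) + (23.3611) + (28.5278) + (8.8611) = 10.2778
Denominator Σ(z_t−z̄)² = 242.8333
r_2 = 10.2778 / 242.8333 = 0.042

0.042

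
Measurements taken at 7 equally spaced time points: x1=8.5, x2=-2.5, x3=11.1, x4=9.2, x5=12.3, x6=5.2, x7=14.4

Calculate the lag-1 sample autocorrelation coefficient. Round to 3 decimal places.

-0.306

Mean x̄ = (8.5 − 2.5 + 11.1 + 9.2 + 12.3 + 5.2 + 14.4)/7 = 8.3143
Deviations from mean: 0.1857, -10.8143, 2.7857, 0.8857, 3.9857, -3.1143, 6.0857
Σ(x_t−x̄)(x_{t+1}−x̄) = (-2.0084) + (-30.1255) + (2.4673) + (3.5302) + (-12.4127) + (-18.9527) = -57.5016
Denominator Σ(x_t−x̄)² = 188.1486
r_1 = -57.5016 / 188.1486 = -0.306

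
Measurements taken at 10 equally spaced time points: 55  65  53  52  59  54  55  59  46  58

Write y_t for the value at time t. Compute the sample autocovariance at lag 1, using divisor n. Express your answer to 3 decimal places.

Mean ȳ = (55 + 65 + 53 + 52 + 59 + 54 + 55 + 59 + 46 + 58)/10 = 55.6000
Σ_{t=1}^{9}(y_t−ȳ)(y_{t+1}−ȳ) = -95.1600
γ_1 = -95.1600 / 10 = -9.516

-9.516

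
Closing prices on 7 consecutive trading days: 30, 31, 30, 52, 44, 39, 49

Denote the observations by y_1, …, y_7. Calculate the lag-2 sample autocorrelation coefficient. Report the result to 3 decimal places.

-0.040

Mean ȳ = (30 + 31 + 30 + 52 + 44 + 39 + 49)/7 = 39.2857
Deviations from mean: -9.2857, -8.2857, -9.2857, 12.7143, 4.7143, -0.2857, 9.7143
Σ(y_t−ȳ)(y_{t+2}−ȳ) = (86.2245) + (-105.3469) + (-43.7755) + (-3.6327) + (45.7959) = -20.7347
Denominator Σ(y_t−ȳ)² = 519.4286
r_2 = -20.7347 / 519.4286 = -0.040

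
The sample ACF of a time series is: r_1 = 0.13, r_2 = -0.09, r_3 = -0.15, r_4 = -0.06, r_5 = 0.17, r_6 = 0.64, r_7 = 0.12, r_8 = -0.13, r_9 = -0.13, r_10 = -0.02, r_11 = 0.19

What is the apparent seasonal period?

6

The largest autocorrelation is r_6 = 0.64; the remaining lags stay at or below 0.19.
The dominant spike at lag 6 indicates a seasonal period of 6.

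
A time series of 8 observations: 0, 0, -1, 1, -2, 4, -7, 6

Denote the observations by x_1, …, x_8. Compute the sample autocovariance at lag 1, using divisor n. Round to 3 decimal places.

Mean x̄ = (0 + 0 − 1 + 1 − 2 + 4 − 7 + 6)/8 = 0.1250
Deviations: -0.1250, -0.1250, -1.1250, 0.8750, -2.1250, 3.8750, -7.1250, 5.8750
Σ_{t=1}^{7}(x_t−x̄)(x_{t+1}−x̄) = -80.3906
γ_1 = -80.3906 / 8 = -10.049

-10.049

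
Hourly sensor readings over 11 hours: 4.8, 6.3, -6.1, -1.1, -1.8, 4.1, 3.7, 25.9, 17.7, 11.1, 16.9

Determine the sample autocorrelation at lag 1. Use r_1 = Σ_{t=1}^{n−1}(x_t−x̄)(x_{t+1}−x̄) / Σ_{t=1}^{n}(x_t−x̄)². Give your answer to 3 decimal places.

Mean x̄ = (4.8 + 6.3 − 6.1 − 1.1 − 1.8 + 4.1 + 3.7 + 25.9 + 17.7 + 11.1 + 16.9)/11 = 7.4091
Numerator Σ_{t=1}^{10}(x_t−x̄)(x_{t+1}−x̄) = 448.6517
Denominator Σ(x_t−x̄)² = 923.9691
r_1 = 448.6517 / 923.9691 = 0.486

0.486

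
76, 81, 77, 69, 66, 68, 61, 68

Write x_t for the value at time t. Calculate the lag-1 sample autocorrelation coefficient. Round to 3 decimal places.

Mean x̄ = (76 + 81 + 77 + 69 + 66 + 68 + 61 + 68)/8 = 70.7500
Deviations from mean: 5.2500, 10.2500, 6.2500, -1.7500, -4.7500, -2.7500, -9.7500, -2.7500
Σ(x_t−x̄)(x_{t+1}−x̄) = (53.8125) + (64.0625) + (-10.9375) + (8.3125) + (13.0625) + (26.8125) + (26.8125) = 181.9375
Denominator Σ(x_t−x̄)² = 307.5000
r_1 = 181.9375 / 307.5000 = 0.592

0.592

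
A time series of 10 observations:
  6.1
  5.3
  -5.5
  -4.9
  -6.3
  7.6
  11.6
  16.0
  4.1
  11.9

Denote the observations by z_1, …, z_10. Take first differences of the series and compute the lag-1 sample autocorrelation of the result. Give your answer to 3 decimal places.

First differences Δz: -0.8, -10.8, 0.6, -1.4, 13.9, 4.0, 4.4, -11.9, 7.8
Mean of differences = 0.6444
Numerator Σ(Δz_t−Δz̄)(Δz_{t+1}−Δz̄) = -89.7620
Denominator Σ(Δz_t−Δz̄)² = 546.8822
r_1(Δz) = -89.7620 / 546.8822 = -0.164

-0.164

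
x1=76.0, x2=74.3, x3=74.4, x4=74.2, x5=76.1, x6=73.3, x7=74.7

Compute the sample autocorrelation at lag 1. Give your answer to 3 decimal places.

Mean x̄ = (76.0 + 74.3 + 74.4 + 74.2 + 76.1 + 73.3 + 74.7)/7 = 74.7143
Deviations from mean: 1.2857, -0.4143, -0.3143, -0.5143, 1.3857, -1.4143, -0.0143
Σ(x_t−x̄)(x_{t+1}−x̄) = (-0.5327) + (0.1302) + (0.1616) + (-0.7127) + (-1.9598) + (0.0202) = -2.8931
Denominator Σ(x_t−x̄)² = 6.1086
r_1 = -2.8931 / 6.1086 = -0.474

-0.474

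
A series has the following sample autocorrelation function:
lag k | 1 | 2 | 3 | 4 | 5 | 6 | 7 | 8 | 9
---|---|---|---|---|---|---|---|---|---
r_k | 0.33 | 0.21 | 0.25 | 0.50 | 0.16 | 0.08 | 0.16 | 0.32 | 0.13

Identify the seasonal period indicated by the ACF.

The largest autocorrelation is r_4 = 0.50; the remaining lags stay at or below 0.33. The elevated value at lag 1 (0.33), dropping to 0.21 at lag 2, reflects decaying short-term dependence rather than seasonality.
The dominant spike at lag 4 indicates a seasonal period of 4.

4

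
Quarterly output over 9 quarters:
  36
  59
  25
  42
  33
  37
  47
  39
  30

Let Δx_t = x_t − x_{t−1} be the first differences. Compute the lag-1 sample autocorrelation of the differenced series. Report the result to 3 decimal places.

-0.663

First differences Δx: 23, -34, 17, -9, 4, 10, -8, -9
Mean of differences = -0.7500
Numerator Σ(Δx_t−Δx̄)(Δx_{t+1}−Δx̄) = -1532.5625
Denominator Σ(Δx_t−Δx̄)² = 2311.5000
r_1(Δx) = -1532.5625 / 2311.5000 = -0.663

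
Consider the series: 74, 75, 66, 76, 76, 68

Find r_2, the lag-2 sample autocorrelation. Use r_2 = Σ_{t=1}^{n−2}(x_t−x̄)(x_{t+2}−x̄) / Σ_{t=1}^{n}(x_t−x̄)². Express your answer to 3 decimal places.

-0.414

Mean x̄ = (74 + 75 + 66 + 76 + 76 + 68)/6 = 72.5000
Deviations from mean: 1.5000, 2.5000, -6.5000, 3.5000, 3.5000, -4.5000
Σ(x_t−x̄)(x_{t+2}−x̄) = (-9.7500) + (8.7500) + (-22.7500) + (-15.7500) = -39.5000
Denominator Σ(x_t−x̄)² = 95.5000
r_2 = -39.5000 / 95.5000 = -0.414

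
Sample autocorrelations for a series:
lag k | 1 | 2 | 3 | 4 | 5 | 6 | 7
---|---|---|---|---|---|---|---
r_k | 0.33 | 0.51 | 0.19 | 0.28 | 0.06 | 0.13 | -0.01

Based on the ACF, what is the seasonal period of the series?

The largest autocorrelation is r_2 = 0.51; the remaining lags stay at or below 0.33.
The dominant spike at lag 2 indicates a seasonal period of 2.

2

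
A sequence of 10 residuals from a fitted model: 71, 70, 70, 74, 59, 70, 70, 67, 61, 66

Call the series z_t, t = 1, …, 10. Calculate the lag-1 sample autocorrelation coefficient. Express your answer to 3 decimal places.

Mean z̄ = (71 + 70 + 70 + 74 + 59 + 70 + 70 + 67 + 61 + 66)/10 = 67.8000
Numerator Σ_{t=1}^{9}(z_t−z̄)(z_{t+1}−z̄) = -27.6400
Denominator Σ(z_t−z̄)² = 195.6000
r_1 = -27.6400 / 195.6000 = -0.141

-0.141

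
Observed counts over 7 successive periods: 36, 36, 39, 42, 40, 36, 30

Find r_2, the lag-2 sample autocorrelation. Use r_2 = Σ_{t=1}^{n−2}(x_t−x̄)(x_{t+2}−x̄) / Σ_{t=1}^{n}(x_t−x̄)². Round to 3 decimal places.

-0.300

Mean x̄ = (36 + 36 + 39 + 42 + 40 + 36 + 30)/7 = 37.0000
Σ(x_t−x̄)(x_{t+2}−x̄) = (-2.0000) + (-5.0000) + (6.0000) + (-5.0000) + (-21.0000) = -27.0000
Denominator Σ(x_t−x̄)² = 90.0000
r_2 = -27.0000 / 90.0000 = -0.300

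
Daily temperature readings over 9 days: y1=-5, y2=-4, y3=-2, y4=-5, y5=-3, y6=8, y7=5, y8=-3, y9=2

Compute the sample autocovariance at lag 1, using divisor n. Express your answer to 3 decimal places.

Mean ȳ = (-5 − 4 − 2 − 5 − 3 + 8 + 5 − 3 + 2)/9 = -0.7778
Σ_{t=1}^{8}(y_t−ȳ)(y_{t+1}−ȳ) = 44.2840
γ_1 = 44.2840 / 9 = 4.920

4.920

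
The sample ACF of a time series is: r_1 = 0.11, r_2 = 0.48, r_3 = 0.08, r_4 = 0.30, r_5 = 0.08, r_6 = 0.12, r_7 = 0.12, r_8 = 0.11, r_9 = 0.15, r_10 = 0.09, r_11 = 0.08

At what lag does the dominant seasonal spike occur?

The largest autocorrelation is r_2 = 0.48, with a weaker echo at lag 4 (0.30); the remaining lags stay at or below 0.15.
The dominant spike at lag 2 indicates a seasonal period of 2.

2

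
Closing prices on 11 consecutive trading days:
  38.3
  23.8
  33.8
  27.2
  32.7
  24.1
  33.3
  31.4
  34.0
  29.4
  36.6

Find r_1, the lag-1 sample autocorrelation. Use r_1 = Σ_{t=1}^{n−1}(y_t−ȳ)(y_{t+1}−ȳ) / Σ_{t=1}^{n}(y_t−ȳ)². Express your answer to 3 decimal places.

-0.560

Mean ȳ = (38.3 + 23.8 + 33.8 + 27.2 + 32.7 + 24.1 + 33.3 + 31.4 + 34.0 + 29.4 + 36.6)/11 = 31.3273
Numerator Σ_{t=1}^{10}(y_t−ȳ)(y_{t+1}−ȳ) = -126.1235
Denominator Σ(y_t−ȳ)² = 225.1018
r_1 = -126.1235 / 225.1018 = -0.560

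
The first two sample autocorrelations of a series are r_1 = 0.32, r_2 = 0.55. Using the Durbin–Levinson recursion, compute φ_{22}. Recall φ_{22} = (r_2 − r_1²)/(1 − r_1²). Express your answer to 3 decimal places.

φ_{22} = (r_2 − r_1²) / (1 − r_1²)
r_1² = (0.32)² = 0.1024
Numerator = 0.55 − 0.1024 = 0.4476; denominator = 1 − 0.1024 = 0.8976
φ_{22} = 0.4476 / 0.8976 = 0.499

0.499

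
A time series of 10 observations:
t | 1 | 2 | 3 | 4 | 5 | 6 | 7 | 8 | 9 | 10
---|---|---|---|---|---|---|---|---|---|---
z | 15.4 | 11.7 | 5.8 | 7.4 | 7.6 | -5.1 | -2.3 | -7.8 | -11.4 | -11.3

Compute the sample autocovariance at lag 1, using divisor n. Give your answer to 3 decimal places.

54.895

Mean z̄ = (15.4 + 11.7 + 5.8 + 7.4 + 7.6 − 5.1 − 2.3 − 7.8 − 11.4 − 11.3)/10 = 1.0000
Σ_{t=1}^{9}(z_t−z̄)(z_{t+1}−z̄) = 548.9500
γ_1 = 548.9500 / 10 = 54.895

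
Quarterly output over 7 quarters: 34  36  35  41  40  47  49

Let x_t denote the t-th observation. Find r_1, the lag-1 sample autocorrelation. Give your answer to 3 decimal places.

0.493

Mean x̄ = (34 + 36 + 35 + 41 + 40 + 47 + 49)/7 = 40.2857
Deviations from mean: -6.2857, -4.2857, -5.2857, 0.7143, -0.2857, 6.7143, 8.7143
Σ(x_t−x̄)(x_{t+1}−x̄) = (26.9388) + (22.6531) + (-3.7755) + (-0.2041) + (-1.9184) + (58.5102) = 102.2041
Denominator Σ(x_t−x̄)² = 207.4286
r_1 = 102.2041 / 207.4286 = 0.493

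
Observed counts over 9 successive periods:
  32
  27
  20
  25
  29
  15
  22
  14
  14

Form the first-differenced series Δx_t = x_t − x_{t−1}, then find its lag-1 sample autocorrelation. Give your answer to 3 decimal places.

First differences Δx: -5, -7, 5, 4, -14, 7, -8, 0
Mean of differences = -2.2500
Numerator Σ(Δx_t−Δx̄)(Δx_{t+1}−Δx̄) = -224.3125
Denominator Σ(Δx_t−Δx̄)² = 383.5000
r_1(Δx) = -224.3125 / 383.5000 = -0.585

-0.585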